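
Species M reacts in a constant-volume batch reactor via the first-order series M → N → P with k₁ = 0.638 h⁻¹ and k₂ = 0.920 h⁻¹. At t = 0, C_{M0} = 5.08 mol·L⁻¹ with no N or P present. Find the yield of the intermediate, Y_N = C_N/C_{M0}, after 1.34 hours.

0.303

Solving the coupled first-order balances gives C_N(t) = [k₁/(k₂−k₁)]·C_{M0}·(e^(−k₁t) − e^(−k₂t)).
e^(−k₁t) = e^(−0.638×1.34) = e^(−0.8549) = 0.4253; e^(−k₂t) = e^(−1.233) = 0.2915.
C_N = 0.638×5.08/(0.920−0.638) × (0.4253−0.2915) = 11.49×0.1338 = 1.538 mol·L⁻¹.
Y_N = C_N/C_{M0} = 1.538/5.08 = 0.303.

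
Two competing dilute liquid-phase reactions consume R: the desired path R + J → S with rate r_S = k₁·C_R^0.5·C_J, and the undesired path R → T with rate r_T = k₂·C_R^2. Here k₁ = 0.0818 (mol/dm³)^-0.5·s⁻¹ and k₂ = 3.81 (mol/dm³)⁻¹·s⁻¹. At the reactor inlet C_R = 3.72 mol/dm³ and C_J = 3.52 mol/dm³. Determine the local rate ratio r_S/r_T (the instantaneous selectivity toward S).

0.0105

S_{S/T} = r_S/r_T = (k₁·C_R^0.5·C_J)/(k₂·C_R^2) = (k₁/k₂)·C_R^-1.5·C_J.
= (0.0818×3.720^0.5×3.520) / (3.81×3.720^2) = 0.5554/52.72 = 0.0105.
The undesired path is higher order in R, so low C_R (CSTR or dilute feed) favours S.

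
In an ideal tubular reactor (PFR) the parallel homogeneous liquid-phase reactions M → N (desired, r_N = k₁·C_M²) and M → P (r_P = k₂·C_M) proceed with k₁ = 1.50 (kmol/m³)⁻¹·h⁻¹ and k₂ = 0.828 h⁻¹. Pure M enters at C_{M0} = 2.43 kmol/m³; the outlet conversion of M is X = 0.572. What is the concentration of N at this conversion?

1.04 kmol/m³

C_M = C_{M0}(1−X) = 1.040 kmol/m³.
Along a PFR/batch, dC_P/dC_M = −r_P/(r_N+r_P) = −k₂/(k₂+k₁·C_M).
Integrating from C_{M0} to C_M: C_P = (0.828/1.50)·ln[(0.828+1.50·2.43)/(0.828+1.50·1.04)] = 0.5520·ln(4.473/2.388) = 0.3464 kmol/m³.
Then C_N = (C_{M0}−C_M) − C_P = 1.390 − 0.3464 = 1.044 kmol/m³.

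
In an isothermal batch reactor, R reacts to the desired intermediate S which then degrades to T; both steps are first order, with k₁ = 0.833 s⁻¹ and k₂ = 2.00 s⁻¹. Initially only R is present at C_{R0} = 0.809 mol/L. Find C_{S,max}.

At the optimum, C_{S,max}/C_{R0} = (k₁/k₂)^[k₂/(k₂−k₁)].
= (0.833/2.00)^(2.00/(2.00−0.833)) = (0.4165)^(1.714) = 0.2229.
C_{S,max} = 0.2229×0.809 = 0.180 mol/L.

0.180 mol/L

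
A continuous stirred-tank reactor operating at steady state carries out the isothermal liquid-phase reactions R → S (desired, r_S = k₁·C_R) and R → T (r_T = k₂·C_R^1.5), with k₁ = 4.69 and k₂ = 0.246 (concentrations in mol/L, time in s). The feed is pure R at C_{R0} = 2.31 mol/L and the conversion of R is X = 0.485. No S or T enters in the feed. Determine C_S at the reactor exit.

Exit C_R = C_{R0}(1−X) = 2.31×0.515 = 1.190 mol/L.
A CSTR operates uniformly at the exit composition, giving r_S = 5.579 and r_T = 0.3192 (each k·C_R^n at C_R = 1.190).
Fraction of consumed R going to S: r_S/(r_S+r_T) = 0.9459.
C_S = 0.9459·C_{R0}·X = 0.9459×2.31×0.485 = 1.06 mol/L.

1.06 mol/L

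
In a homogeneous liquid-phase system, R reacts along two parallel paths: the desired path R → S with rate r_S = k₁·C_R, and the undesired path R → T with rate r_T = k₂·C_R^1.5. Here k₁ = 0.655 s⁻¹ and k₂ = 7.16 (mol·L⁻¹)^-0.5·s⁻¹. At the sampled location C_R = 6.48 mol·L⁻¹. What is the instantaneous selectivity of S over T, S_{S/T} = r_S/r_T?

0.0359

S_{S/T} = r_S/r_T = (k₁·C_R)/(k₂·C_R^1.5) = (k₁/k₂)·C_R^-0.5.
= (0.655×6.480) / (7.16×6.480^1.5) = 4.244/118.1 = 0.0359.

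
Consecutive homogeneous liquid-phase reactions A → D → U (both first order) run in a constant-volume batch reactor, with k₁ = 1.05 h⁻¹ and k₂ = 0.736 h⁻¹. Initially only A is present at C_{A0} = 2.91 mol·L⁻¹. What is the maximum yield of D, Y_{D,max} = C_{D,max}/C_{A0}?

For a first-order series the maximum intermediate yield is C_{D,max}/C_{A0} = (k₁/k₂)^[k₂/(k₂−k₁)].
= (1.05/0.736)^(0.736/(0.736−1.05)) = (1.427)^(-2.344) = 0.4348.

0.435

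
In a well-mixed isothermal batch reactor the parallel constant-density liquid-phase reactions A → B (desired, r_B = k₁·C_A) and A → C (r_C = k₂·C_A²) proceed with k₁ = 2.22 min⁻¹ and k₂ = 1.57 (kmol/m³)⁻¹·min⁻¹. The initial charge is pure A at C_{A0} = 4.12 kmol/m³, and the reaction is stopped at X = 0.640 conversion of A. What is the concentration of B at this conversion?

C_A = C_{A0}(1−X) = 1.483 kmol/m³.
Along a PFR/batch, dC_B/dC_A = −r_B/(r_B+r_C) = −k₁/(k₁+k₂·C_A).
Integrating from C_{A0} to C_A: C_B = (2.22/1.57)·ln[(2.22+1.57·4.12)/(2.22+1.57·1.48)] = 1.414·ln(8.688/4.549) = 0.9151 kmol/m³.

0.915 kmol/m³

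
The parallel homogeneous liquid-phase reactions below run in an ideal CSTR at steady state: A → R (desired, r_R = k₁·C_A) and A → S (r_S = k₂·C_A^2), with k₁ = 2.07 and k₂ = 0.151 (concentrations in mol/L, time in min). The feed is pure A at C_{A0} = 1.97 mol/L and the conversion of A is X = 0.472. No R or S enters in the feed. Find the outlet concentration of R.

0.864 mol/L

Exit C_A = C_{A0}(1−X) = 1.97×0.528 = 1.040 mol/L.
In a CSTR the entire volume is at exit conditions, so r_R = 2.07×1.040 = 2.153 and r_S = 0.151×1.040^2 = 0.1634.
Fraction of consumed A going to R: r_R/(r_R+r_S) = 0.9295.
C_R = 0.9295·C_{A0}·X = 0.9295×1.97×0.472 = 0.864 mol/L.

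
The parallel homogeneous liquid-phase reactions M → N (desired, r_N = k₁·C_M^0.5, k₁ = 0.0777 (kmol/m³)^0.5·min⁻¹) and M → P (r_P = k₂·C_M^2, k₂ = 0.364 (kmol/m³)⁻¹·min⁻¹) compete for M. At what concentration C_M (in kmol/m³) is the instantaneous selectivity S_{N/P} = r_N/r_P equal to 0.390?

S_{N/P} = (k₁/k₂)·C_M^-1.5 ⇒ C_M = (S·k₂/k₁)^(1/(-1.5)).
= (0.390×0.364/0.0777)^(-0.6667) = (1.827)^(-0.6667) = 0.669 kmol/m³.

0.669 kmol/m³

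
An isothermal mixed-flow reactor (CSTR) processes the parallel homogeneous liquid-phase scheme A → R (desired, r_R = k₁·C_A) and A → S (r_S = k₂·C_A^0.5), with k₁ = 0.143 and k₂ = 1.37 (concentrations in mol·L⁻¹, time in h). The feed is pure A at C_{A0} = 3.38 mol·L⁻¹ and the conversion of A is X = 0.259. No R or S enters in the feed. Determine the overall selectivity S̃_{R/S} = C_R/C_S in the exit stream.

0.165

Exit C_A = C_{A0}(1−X) = 3.38×0.741 = 2.505 mol·L⁻¹.
In a CSTR the entire volume is at exit conditions, so r_R = 0.143×2.505 = 0.3582 and r_S = 1.37×2.505^0.5 = 2.168.
Overall selectivity = C_R/C_S = r_Rτ/(r_Sτ) = r_R/r_S = 0.165.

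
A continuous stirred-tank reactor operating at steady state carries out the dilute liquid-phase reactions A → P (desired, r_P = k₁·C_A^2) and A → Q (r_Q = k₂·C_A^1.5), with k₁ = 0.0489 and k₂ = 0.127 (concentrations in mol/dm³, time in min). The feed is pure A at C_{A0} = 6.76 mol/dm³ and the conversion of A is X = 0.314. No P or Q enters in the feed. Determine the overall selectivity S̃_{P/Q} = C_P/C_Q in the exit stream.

Exit C_A = C_{A0}(1−X) = 6.76×0.686 = 4.637 mol/dm³.
In a CSTR the entire volume is at exit conditions, so r_P = 0.0489×4.637^2 = 1.052 and r_Q = 0.127×4.637^1.5 = 1.268.
Overall selectivity = C_P/C_Q = r_Pτ/(r_Qτ) = r_P/r_Q = 0.829.

0.829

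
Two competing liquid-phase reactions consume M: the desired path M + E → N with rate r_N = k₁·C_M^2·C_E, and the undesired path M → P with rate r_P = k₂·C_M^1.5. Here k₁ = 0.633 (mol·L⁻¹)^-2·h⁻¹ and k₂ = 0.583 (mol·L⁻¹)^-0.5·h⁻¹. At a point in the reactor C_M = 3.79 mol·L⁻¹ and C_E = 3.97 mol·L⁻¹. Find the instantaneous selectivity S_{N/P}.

8.39

S_{N/P} = r_N/r_P = (k₁·C_M^2·C_E)/(k₂·C_M^1.5) = (k₁/k₂)·C_M^0.5·C_E.
= (0.633×3.790^2×3.970) / (0.583×3.790^1.5) = 36.10/4.302 = 8.39.
Since the desired path is higher order in M, keeping C_M high (PFR or concentrated feed) favours N.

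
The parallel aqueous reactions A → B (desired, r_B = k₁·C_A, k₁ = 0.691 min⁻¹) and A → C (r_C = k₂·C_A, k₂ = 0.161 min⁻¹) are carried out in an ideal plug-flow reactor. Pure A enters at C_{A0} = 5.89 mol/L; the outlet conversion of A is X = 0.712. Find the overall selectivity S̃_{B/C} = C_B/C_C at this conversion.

4.29

C_A = C_{A0}(1−X) = 1.696 mol/L.
Both paths are first order in A, so the instantaneous fraction to B is constant: dC_B/d(−C_A) = k₁/(k₁+k₂) = 0.8110.
C_B = 0.8110·(C_{A0}−C_A) = 0.8110×4.194 = 3.40 mol/L.
C_C = (C_{A0}−C_A)−C_B = 0.7925 mol/L; S̃_{B/C} = 3.401/0.7925 = 4.29.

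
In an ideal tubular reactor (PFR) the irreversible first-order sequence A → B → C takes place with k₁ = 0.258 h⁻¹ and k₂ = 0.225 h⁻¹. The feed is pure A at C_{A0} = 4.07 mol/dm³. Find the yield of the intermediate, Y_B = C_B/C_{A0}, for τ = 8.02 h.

Solving the coupled first-order balances gives C_B(τ) = [k₁/(k₂−k₁)]·C_{A0}·(e^(−k₁τ) − e^(−k₂τ)).
e^(−k₁τ) = e^(−0.258×8.02) = e^(−2.069) = 0.1263; e^(−k₂τ) = e^(−1.804) = 0.1646.
C_B = 0.258×4.07/(0.225−0.258) × (0.1263−0.1646) = (-31.82)×(-0.03826) = 1.218 mol/dm³.
Y_B = C_B/C_{A0} = 1.218/4.07 = 0.299.

0.299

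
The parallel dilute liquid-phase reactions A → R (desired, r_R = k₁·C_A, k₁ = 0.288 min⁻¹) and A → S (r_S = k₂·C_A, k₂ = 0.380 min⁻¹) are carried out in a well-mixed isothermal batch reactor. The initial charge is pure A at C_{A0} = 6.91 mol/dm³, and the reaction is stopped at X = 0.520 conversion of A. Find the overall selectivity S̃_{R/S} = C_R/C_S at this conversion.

C_A = C_{A0}(1−X) = 3.317 mol/dm³.
Both paths are first order in A, so the instantaneous fraction to R is constant: dC_R/d(−C_A) = k₁/(k₁+k₂) = 0.4311.
C_R = 0.4311·(C_{A0}−C_A) = 0.4311×3.593 = 1.55 mol/dm³.
C_S = (C_{A0}−C_A)−C_R = 2.044 mol/dm³; S̃_{R/S} = 1.549/2.044 = 0.758.

0.758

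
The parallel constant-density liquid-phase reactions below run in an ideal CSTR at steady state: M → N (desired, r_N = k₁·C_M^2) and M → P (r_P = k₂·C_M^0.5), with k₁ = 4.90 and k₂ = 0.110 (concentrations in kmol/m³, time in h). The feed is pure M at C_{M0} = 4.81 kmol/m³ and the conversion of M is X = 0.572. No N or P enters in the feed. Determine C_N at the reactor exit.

Exit C_M = C_{M0}(1−X) = 4.81×0.428 = 2.059 kmol/m³.
Rates in a CSTR are evaluated at the outlet concentration: r_N = 4.90×2.059^2 = 20.77, r_P = 0.110×2.059^0.5 = 0.1578.
Fraction of consumed M going to N: r_N/(r_N+r_P) = 0.9925.
C_N = 0.9925·C_{M0}·X = 0.9925×4.81×0.572 = 2.73 kmol/m³.

2.73 kmol/m³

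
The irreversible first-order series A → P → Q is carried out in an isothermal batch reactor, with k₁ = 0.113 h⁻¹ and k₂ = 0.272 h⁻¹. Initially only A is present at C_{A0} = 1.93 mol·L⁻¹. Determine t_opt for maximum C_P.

Setting dC_P/dt = 0 gives t_opt = ln(k₂/k₁)/(k₂−k₁).
= ln(0.272/0.113)/(0.272−0.113) = ln(2.407)/0.1590 = 0.8784/0.1590 = 5.52 h.

5.52 h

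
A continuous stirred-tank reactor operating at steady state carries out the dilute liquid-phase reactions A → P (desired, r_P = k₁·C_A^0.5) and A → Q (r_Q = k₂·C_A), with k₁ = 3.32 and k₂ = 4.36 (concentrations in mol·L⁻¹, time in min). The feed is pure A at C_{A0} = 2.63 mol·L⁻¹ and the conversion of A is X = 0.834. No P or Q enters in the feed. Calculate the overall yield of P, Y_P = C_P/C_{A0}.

Exit C_A = C_{A0}(1−X) = 2.63×0.166 = 0.4366 mol·L⁻¹.
In a CSTR the entire volume is at exit conditions, so r_P = 3.32×0.4366^0.5 = 2.194 and r_Q = 4.36×0.4366 = 1.903.
Fraction of consumed A going to P: r_P/(r_P+r_Q) = 0.5354.
C_P = 0.5354·C_{A0}·X = 0.5354×2.63×0.834 = 1.17 mol·L⁻¹; Y_P = C_P/C_{A0} = 0.447.

0.447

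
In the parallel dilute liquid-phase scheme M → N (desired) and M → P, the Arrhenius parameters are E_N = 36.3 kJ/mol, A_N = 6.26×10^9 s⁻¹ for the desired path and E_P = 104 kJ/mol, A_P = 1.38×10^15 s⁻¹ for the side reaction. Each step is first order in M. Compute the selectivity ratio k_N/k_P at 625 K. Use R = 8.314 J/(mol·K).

2.07

Since both paths have the same order in M, the concentration cancels and S_{N/P} = k_N/k_P = (A_N/A_P)·exp[(E_P−E_N)/(RT)].
(E_P−E_N)/(RT) = (104−36.3)×10³/(8.314×625) = 67700/5196 = 13.03.
k_N/k_P = (6.26×10^9/1.38×10^15)·exp(13.03) = 4.536×10^-6 × 4.553×10^5 = 2.07.
Since E_N < E_P, lowering the temperature improves selectivity toward N.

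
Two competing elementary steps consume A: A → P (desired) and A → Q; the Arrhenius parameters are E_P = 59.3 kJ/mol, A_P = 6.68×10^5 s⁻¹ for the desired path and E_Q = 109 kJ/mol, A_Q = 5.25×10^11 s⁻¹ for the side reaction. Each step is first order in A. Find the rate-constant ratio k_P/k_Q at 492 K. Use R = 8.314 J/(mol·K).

k_P/k_Q = (A_P/A_Q)·exp[−(E_P−E_Q)/(RT)] = (A_P/A_Q)·exp[(E_Q−E_P)/(RT)].
(E_Q−E_P)/(RT) = (109−59.3)×10³/(8.314×492) = 49700/4090 = 12.15.
k_P/k_Q = (6.68×10^5/5.25×10^11)·exp(12.15) = 1.272×10^-6 × 1.891×10^5 = 0.241.
Since E_P < E_Q, lowering the temperature improves selectivity toward P.

0.241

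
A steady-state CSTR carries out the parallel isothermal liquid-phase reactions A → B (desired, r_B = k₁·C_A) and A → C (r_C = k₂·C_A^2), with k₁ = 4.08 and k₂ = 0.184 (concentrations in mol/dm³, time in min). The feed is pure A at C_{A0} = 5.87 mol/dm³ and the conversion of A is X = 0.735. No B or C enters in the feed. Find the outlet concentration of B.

Exit C_A = C_{A0}(1−X) = 5.87×0.265 = 1.556 mol/dm³.
A CSTR operates uniformly at the exit composition, giving r_B = 6.347 and r_C = 0.4452 (each k·C_A^n at C_A = 1.556).
Fraction of consumed A going to B: r_B/(r_B+r_C) = 0.9344.
C_B = 0.9344·C_{A0}·X = 0.9344×5.87×0.735 = 4.03 mol/dm³.

4.03 mol/dm³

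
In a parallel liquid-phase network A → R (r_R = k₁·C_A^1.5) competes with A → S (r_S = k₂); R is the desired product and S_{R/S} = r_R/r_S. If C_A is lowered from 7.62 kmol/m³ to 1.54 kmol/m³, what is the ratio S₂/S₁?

S_{R/S} = (k₁/k₂)·C_A^1.5, so S₂/S₁ = (C_{A,2}/C_{A,1})^1.5.
= (1.54/7.62)^1.5 = (0.2021)^1.5 = 0.0909.

0.0909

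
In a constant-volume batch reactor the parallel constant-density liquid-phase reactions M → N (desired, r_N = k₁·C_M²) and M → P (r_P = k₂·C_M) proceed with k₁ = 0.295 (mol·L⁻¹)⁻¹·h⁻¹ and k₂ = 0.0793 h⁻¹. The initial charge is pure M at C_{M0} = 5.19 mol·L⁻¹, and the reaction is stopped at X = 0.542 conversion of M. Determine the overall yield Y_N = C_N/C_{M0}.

C_M = C_{M0}(1−X) = 2.377 mol·L⁻¹.
Along a PFR/batch, dC_P/dC_M = −r_P/(r_N+r_P) = −k₂/(k₂+k₁·C_M).
Integrating from C_{M0} to C_M: C_P = (0.0793/0.295)·ln[(0.0793+0.295·5.19)/(0.0793+0.295·2.38)] = 0.2688·ln(1.610/0.7805) = 0.1947 mol·L⁻¹.
Then C_N = (C_{M0}−C_M) − C_P = 2.813 − 0.1947 = 2.618 mol·L⁻¹.
Y_N = C_N/C_{M0} = 2.618/5.19 = 0.504.

0.504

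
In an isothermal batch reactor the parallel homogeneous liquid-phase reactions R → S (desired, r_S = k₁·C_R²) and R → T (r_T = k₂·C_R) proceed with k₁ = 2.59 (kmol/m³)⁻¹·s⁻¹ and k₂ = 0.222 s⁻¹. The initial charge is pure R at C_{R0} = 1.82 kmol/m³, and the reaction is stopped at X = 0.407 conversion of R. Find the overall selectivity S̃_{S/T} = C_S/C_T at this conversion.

C_R = C_{R0}(1−X) = 1.079 kmol/m³.
Along a PFR/batch, dC_T/dC_R = −r_T/(r_S+r_T) = −k₂/(k₂+k₁·C_R).
Integrating from C_{R0} to C_R: C_T = (0.222/2.59)·ln[(0.222+2.59·1.82)/(0.222+2.59·1.08)] = 0.08571·ln(4.936/3.017) = 0.04218 kmol/m³.
Then C_S = (C_{R0}−C_R) − C_T = 0.7407 − 0.04218 = 0.6986 kmol/m³.
S̃_{S/T} = C_S/C_T = 0.6986/0.04218 = 16.6.

16.6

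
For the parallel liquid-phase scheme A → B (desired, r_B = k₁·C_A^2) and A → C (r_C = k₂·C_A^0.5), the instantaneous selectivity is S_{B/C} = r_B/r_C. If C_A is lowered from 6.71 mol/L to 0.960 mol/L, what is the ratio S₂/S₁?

S_{B/C} = (k₁/k₂)·C_A^1.5, so S₂/S₁ = (C_{A,2}/C_{A,1})^1.5.
= (0.960/6.71)^1.5 = (0.1431)^1.5 = 0.0541.

0.0541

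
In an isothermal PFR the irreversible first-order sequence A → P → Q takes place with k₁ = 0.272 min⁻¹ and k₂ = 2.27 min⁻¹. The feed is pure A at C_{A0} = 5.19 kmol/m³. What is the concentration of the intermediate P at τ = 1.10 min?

The intermediate concentration in a first-order A→B→C sequence is C_P = k₁C_{A0}(e^(−k₁τ) − e^(−k₂τ))/(k₂−k₁).
e^(−k₁τ) = e^(−0.272×1.10) = e^(−0.2992) = 0.7414; e^(−k₂τ) = e^(−2.497) = 0.08233.
C_P = 0.272×5.19/(2.27−0.272) × (0.7414−0.08233) = 0.7065×0.6591 = 0.4657 kmol/m³.

0.466 kmol/m³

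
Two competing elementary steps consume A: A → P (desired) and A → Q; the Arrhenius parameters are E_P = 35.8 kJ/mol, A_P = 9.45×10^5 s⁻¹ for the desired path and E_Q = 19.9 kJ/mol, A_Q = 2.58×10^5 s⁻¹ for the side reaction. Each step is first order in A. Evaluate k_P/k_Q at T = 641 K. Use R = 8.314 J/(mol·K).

0.185

With equal orders, S_{P/Q} = k_P/k_Q = (A_P/A_Q)·exp[(E_Q−E_P)/(RT)].
(E_Q−E_P)/(RT) = (19.9−35.8)×10³/(8.314×641) = -15900/5329 = -2.984.
k_P/k_Q = (9.45×10^5/2.58×10^5)·exp(-2.984) = 3.663 × 0.05061 = 0.185.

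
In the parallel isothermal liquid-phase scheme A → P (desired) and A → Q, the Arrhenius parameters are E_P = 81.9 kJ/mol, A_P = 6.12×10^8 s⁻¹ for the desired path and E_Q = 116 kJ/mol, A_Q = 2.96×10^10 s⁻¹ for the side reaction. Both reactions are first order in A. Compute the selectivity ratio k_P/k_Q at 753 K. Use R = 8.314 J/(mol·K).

4.80

k_P/k_Q = (A_P/A_Q)·exp[−(E_P−E_Q)/(RT)] = (A_P/A_Q)·exp[(E_Q−E_P)/(RT)].
(E_Q−E_P)/(RT) = (116−81.9)×10³/(8.314×753) = 34100/6260 = 5.447.
k_P/k_Q = (6.12×10^8/2.96×10^10)·exp(5.447) = 0.02068 × 232.0 = 4.80.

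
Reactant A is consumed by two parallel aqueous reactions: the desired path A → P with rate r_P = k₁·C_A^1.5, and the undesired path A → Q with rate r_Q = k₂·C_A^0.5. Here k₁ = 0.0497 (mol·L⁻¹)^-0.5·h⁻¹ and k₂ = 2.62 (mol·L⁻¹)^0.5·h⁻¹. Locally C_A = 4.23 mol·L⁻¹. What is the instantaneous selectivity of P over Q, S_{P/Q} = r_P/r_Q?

S_{P/Q} = r_P/r_Q = (k₁·C_A^1.5)/(k₂·C_A^0.5) = (k₁/k₂)·C_A.
= (0.0497×4.230^1.5) / (2.62×4.230^0.5) = 0.4324/5.389 = 0.0802.
Since the desired path is higher order in A, keeping C_A high (PFR or concentrated feed) favours P.

0.0802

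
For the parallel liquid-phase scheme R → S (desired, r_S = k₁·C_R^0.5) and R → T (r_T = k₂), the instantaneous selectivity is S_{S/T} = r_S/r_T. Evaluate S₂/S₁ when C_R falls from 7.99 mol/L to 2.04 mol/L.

0.505

S_{S/T} = (k₁/k₂)·C_R^0.5, so S₂/S₁ = (C_{R,2}/C_{R,1})^0.5.
= (2.04/7.99)^0.5 = (0.2553)^0.5 = 0.505.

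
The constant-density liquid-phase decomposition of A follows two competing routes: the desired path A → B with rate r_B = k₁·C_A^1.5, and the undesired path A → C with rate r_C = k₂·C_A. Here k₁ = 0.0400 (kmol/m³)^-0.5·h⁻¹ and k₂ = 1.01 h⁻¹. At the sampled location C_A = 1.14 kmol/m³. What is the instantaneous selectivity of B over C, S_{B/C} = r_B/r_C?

0.0423

S_{B/C} = r_B/r_C = (k₁·C_A^1.5)/(k₂·C_A) = (k₁/k₂)·C_A^0.5.
= (0.0400×1.140^1.5) / (1.01×1.140) = 0.04869/1.151 = 0.0423.
Since the desired path is higher order in A, keeping C_A high (PFR or concentrated feed) favours B.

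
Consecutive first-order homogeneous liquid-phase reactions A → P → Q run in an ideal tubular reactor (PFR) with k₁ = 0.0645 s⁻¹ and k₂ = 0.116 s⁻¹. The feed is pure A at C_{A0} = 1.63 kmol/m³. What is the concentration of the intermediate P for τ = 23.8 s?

For first-order series with pure A initially, C_P(τ) = k₁C_{A0}/(k₂−k₁)·(e^(−k₁τ) − e^(−k₂τ)).
e^(−k₁τ) = e^(−0.0645×23.8) = e^(−1.535) = 0.2154; e^(−k₂τ) = e^(−2.761) = 0.06324.
C_P = 0.0645×1.63/(0.116−0.0645) × (0.2154−0.06324) = 2.041×0.1522 = 0.3107 kmol/m³.

0.311 kmol/m³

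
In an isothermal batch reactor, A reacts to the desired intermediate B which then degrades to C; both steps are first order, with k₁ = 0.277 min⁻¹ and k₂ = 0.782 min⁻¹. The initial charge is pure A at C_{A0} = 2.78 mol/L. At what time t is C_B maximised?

The intermediate peaks when r₁ = r₂, i.e. k₁e^(−k₁t) = k₂e^(−k₂t), giving t_opt = ln(k₂/k₁)/(k₂−k₁).
= ln(0.782/0.277)/(0.782−0.277) = ln(2.823)/0.5050 = 1.038/0.5050 = 2.06 min.

2.06 min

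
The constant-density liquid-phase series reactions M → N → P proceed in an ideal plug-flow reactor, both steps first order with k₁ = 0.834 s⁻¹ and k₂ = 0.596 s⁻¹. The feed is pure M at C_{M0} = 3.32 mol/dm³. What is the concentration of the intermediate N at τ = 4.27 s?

0.583 mol/dm³

Solving the coupled first-order balances gives C_N(τ) = [k₁/(k₂−k₁)]·C_{M0}·(e^(−k₁τ) − e^(−k₂τ)).
e^(−k₁τ) = e^(−0.834×4.27) = e^(−3.561) = 0.02841; e^(−k₂τ) = e^(−2.545) = 0.07848.
C_N = 0.834×3.32/(0.596−0.834) × (0.02841−0.07848) = (-11.63)×(-0.05007) = 0.5826 mol/dm³.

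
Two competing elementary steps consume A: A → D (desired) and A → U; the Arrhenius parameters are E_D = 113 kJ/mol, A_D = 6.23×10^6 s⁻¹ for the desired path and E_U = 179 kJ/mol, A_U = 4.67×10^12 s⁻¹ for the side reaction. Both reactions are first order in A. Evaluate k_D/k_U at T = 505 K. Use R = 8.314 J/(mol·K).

With equal orders, S_{D/U} = k_D/k_U = (A_D/A_U)·exp[(E_U−E_D)/(RT)].
(E_U−E_D)/(RT) = (179−113)×10³/(8.314×505) = 66000/4199 = 15.72.
k_D/k_U = (6.23×10^6/4.67×10^12)·exp(15.72) = 1.334×10^-6 × 6.714×10^6 = 8.96.

8.96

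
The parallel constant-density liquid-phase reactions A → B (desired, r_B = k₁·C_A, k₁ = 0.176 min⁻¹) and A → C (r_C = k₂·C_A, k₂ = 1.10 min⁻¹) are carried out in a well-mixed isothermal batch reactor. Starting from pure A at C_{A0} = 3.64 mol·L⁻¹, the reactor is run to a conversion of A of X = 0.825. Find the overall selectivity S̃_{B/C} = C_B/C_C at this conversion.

C_A = C_{A0}(1−X) = 0.6370 mol·L⁻¹.
Both paths are first order in A, so the instantaneous fraction to B is constant: dC_B/d(−C_A) = k₁/(k₁+k₂) = 0.1379.
C_B = 0.1379·(C_{A0}−C_A) = 0.1379×3.003 = 0.414 mol·L⁻¹.
C_C = (C_{A0}−C_A)−C_B = 2.589 mol·L⁻¹; S̃_{B/C} = 0.4142/2.589 = 0.160.

0.160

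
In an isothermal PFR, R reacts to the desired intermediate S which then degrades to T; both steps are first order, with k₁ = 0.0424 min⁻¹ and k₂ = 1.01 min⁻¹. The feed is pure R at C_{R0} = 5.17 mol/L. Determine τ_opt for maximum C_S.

3.28 min

The intermediate peaks when r₁ = r₂, i.e. k₁e^(−k₁τ) = k₂e^(−k₂τ), giving τ_opt = ln(k₂/k₁)/(k₂−k₁).
= ln(1.01/0.0424)/(1.01−0.0424) = ln(23.82)/0.9676 = 3.171/0.9676 = 3.28 min.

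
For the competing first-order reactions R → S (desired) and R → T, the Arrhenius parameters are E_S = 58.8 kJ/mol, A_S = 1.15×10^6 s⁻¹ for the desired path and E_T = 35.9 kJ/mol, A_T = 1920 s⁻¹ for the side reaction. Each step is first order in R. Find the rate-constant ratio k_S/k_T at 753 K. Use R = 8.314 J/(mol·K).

k_S/k_T = (A_S/A_T)·exp[−(E_S−E_T)/(RT)] = (A_S/A_T)·exp[(E_T−E_S)/(RT)].
(E_T−E_S)/(RT) = (35.9−58.8)×10³/(8.314×753) = -22900/6260 = -3.658.
k_S/k_T = (1.15×10^6/1920)·exp(-3.658) = 599.0 × 0.02579 = 15.4.
Since E_S > E_T, raising the temperature improves selectivity toward S.

15.4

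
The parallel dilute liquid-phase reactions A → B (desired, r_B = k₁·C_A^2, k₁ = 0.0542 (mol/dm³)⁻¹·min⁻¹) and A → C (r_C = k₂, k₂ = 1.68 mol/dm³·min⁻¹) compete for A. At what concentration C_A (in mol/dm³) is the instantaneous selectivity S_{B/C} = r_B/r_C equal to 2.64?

S_{B/C} = (k₁/k₂)·C_A^2 ⇒ C_A = (S·k₂/k₁)^(0.5).
= (2.64×1.68/0.0542)^(0.5) = (81.83)^(0.5) = 9.05 mol/dm³.

9.05 mol/dm³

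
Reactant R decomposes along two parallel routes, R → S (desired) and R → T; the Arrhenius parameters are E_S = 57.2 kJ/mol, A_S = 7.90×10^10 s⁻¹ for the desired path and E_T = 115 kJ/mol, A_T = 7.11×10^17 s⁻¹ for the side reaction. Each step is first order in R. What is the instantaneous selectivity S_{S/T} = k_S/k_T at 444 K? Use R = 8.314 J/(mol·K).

With equal orders, S_{S/T} = k_S/k_T = (A_S/A_T)·exp[(E_T−E_S)/(RT)].
(E_T−E_S)/(RT) = (115−57.2)×10³/(8.314×444) = 57800/3691 = 15.66.
k_S/k_T = (7.90×10^10/7.11×10^17)·exp(15.66) = 1.111×10^-7 × 6.312×10^6 = 0.701.

0.701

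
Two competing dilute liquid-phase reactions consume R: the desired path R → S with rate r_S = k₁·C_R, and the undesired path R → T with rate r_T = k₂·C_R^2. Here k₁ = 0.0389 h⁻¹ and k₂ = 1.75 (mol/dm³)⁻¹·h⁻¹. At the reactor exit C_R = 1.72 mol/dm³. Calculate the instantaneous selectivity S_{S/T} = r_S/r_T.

S_{S/T} = r_S/r_T = (k₁·C_R)/(k₂·C_R^2) = (k₁/k₂)·C_R⁻¹.
= (0.0389×1.720) / (1.75×1.720^2) = 0.06691/5.177 = 0.0129.

0.0129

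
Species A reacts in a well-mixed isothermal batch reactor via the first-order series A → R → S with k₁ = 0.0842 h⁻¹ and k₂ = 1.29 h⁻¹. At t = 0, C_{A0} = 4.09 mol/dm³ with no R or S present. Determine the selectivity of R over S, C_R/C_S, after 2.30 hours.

For first-order series with pure A initially, C_R(t) = k₁C_{A0}/(k₂−k₁)·(e^(−k₁t) − e^(−k₂t)).
e^(−k₁t) = e^(−0.0842×2.30) = e^(−0.1937) = 0.8239; e^(−k₂t) = e^(−2.967) = 0.05146.
C_R = 0.0842×4.09/(1.29−0.0842) × (0.8239−0.05146) = 0.2856×0.7725 = 0.2206 mol/dm³.
C_A = C_{A0}e^(−k₁t) = 3.370 mol/dm³, so C_S = C_{A0}−C_A−C_R = 0.4995 mol/dm³; C_R/C_S = 0.442.

0.442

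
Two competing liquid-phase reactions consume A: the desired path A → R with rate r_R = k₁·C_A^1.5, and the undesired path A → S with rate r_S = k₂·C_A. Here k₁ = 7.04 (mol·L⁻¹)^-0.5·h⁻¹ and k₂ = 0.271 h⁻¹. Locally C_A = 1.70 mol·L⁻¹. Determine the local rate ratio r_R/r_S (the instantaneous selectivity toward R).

33.9

S_{R/S} = r_R/r_S = (k₁·C_A^1.5)/(k₂·C_A) = (k₁/k₂)·C_A^0.5.
= (7.04×1.700^1.5) / (0.271×1.700) = 15.60/0.4607 = 33.9.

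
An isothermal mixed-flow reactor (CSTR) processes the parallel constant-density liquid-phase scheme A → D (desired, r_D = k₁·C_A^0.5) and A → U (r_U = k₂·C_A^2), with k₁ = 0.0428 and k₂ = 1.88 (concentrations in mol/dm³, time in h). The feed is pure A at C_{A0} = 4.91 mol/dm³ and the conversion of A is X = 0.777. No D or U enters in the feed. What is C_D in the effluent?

Exit C_A = C_{A0}(1−X) = 4.91×0.223 = 1.095 mol/dm³.
Rates in a CSTR are evaluated at the outlet concentration: r_D = 0.0428×1.095^0.5 = 0.04479, r_U = 1.88×1.095^2 = 2.254.
Fraction of consumed A going to D: r_D/(r_D+r_U) = 0.01948.
C_D = 0.01948·C_{A0}·X = 0.01948×4.91×0.777 = 0.0743 mol/dm³.

0.0743 mol/dm³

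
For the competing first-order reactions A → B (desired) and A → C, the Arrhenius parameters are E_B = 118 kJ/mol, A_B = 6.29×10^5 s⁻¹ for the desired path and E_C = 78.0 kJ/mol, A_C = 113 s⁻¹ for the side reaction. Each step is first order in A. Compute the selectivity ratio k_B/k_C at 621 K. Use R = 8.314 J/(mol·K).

Since both paths have the same order in A, the concentration cancels and S_{B/C} = k_B/k_C = (A_B/A_C)·exp[(E_C−E_B)/(RT)].
(E_C−E_B)/(RT) = (78.0−118)×10³/(8.314×621) = -40000/5163 = -7.747.
k_B/k_C = (6.29×10^5/113)·exp(-7.747) = 5566 × 4.318×10^-4 = 2.40.

2.40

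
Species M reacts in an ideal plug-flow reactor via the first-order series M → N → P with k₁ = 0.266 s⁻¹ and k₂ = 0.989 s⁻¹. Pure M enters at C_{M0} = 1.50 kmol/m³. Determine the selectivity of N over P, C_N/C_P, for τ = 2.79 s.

The intermediate concentration in a first-order A→B→C sequence is C_N = k₁C_{M0}(e^(−k₁τ) − e^(−k₂τ))/(k₂−k₁).
e^(−k₁τ) = e^(−0.266×2.79) = e^(−0.7421) = 0.4761; e^(−k₂τ) = e^(−2.759) = 0.06334.
C_N = 0.266×1.50/(0.989−0.266) × (0.4761−0.06334) = 0.5519×0.4128 = 0.2278 kmol/m³.
C_M = C_{M0}e^(−k₁τ) = 0.7141 kmol/m³, so C_P = C_{M0}−C_M−C_N = 0.5581 kmol/m³; C_N/C_P = 0.408.

0.408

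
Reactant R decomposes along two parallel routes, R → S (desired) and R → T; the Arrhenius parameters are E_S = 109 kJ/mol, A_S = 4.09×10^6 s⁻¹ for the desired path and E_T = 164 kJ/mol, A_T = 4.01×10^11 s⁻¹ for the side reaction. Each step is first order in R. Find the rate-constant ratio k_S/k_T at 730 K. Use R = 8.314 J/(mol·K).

0.0879

k_S/k_T = (A_S/A_T)·exp[−(E_S−E_T)/(RT)] = (A_S/A_T)·exp[(E_T−E_S)/(RT)].
(E_T−E_S)/(RT) = (164−109)×10³/(8.314×730) = 55000/6069 = 9.062.
k_S/k_T = (4.09×10^6/4.01×10^11)·exp(9.062) = 1.020×10^-5 × 8622 = 0.0879.
Since E_S < E_T, lowering the temperature improves selectivity toward S.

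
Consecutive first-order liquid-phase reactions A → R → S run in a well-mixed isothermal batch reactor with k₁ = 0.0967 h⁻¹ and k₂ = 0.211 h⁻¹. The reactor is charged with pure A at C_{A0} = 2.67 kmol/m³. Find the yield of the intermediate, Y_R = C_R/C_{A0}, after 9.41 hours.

0.224

Solving the coupled first-order balances gives C_R(t) = [k₁/(k₂−k₁)]·C_{A0}·(e^(−k₁t) − e^(−k₂t)).
e^(−k₁t) = e^(−0.0967×9.41) = e^(−0.9099) = 0.4025; e^(−k₂t) = e^(−1.986) = 0.1373.
C_R = 0.0967×2.67/(0.211−0.0967) × (0.4025−0.1373) = 2.259×0.2652 = 0.5991 kmol/m³.
Y_R = C_R/C_{A0} = 0.5991/2.67 = 0.224.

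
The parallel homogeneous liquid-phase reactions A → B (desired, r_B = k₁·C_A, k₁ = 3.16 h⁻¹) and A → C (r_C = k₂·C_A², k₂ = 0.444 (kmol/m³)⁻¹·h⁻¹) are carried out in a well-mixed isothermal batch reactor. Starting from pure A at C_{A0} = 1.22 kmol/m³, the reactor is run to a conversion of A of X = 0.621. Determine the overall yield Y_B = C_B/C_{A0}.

C_A = C_{A0}(1−X) = 0.4624 kmol/m³.
Along a PFR/batch, dC_B/dC_A = −r_B/(r_B+r_C) = −k₁/(k₁+k₂·C_A).
Integrating from C_{A0} to C_A: C_B = (3.16/0.444)·ln[(3.16+0.444·1.22)/(3.16+0.444·0.462)] = 7.117·ln(3.702/3.365) = 0.6781 kmol/m³.
Y_B = C_B/C_{A0} = 0.6781/1.22 = 0.556.

0.556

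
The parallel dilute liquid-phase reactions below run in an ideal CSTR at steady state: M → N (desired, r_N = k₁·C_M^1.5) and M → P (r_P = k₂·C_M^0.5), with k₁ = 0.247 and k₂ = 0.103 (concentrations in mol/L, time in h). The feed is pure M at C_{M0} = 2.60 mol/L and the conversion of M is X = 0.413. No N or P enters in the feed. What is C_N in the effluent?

Exit C_M = C_{M0}(1−X) = 2.60×0.587 = 1.526 mol/L.
In a CSTR the entire volume is at exit conditions, so r_N = 0.247×1.526^1.5 = 0.4657 and r_P = 0.103×1.526^0.5 = 0.1272.
Fraction of consumed M going to N: r_N/(r_N+r_P) = 0.7854.
C_N = 0.7854·C_{M0}·X = 0.7854×2.60×0.413 = 0.843 mol/L.

0.843 mol/L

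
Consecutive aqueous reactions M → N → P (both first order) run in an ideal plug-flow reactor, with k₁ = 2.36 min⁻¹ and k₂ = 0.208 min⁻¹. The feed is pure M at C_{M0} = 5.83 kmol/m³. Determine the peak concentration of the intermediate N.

4.61 kmol/m³

At the optimum, C_{N,max}/C_{M0} = (k₁/k₂)^[k₂/(k₂−k₁)].
= (2.36/0.208)^(0.208/(0.208−2.36)) = (11.35)^(-0.09665) = 0.7908.
C_{N,max} = 0.7908×5.83 = 4.61 kmol/m³.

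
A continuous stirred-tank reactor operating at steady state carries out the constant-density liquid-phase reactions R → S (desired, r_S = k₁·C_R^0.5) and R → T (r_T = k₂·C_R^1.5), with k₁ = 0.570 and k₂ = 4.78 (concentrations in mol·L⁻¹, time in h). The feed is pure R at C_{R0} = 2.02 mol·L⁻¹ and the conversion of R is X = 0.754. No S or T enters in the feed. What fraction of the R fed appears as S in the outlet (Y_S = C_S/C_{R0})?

Exit C_R = C_{R0}(1−X) = 2.02×0.246 = 0.4969 mol·L⁻¹.
Rates in a CSTR are evaluated at the outlet concentration: r_S = 0.570×0.4969^0.5 = 0.4018, r_T = 4.78×0.4969^1.5 = 1.674.
Fraction of consumed R going to S: r_S/(r_S+r_T) = 0.1935.
C_S = 0.1935·C_{R0}·X = 0.1935×2.02×0.754 = 0.295 mol·L⁻¹; Y_S = C_S/C_{R0} = 0.146.

0.146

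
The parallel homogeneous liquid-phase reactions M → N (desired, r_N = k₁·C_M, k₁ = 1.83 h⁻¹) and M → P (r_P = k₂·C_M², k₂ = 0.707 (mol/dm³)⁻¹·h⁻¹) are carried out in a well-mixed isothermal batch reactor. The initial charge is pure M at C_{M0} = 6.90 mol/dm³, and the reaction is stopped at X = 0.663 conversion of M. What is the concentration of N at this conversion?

1.70 mol/dm³

C_M = C_{M0}(1−X) = 2.325 mol/dm³.
Along a PFR/batch, dC_N/dC_M = −r_N/(r_N+r_P) = −k₁/(k₁+k₂·C_M).
Integrating from C_{M0} to C_M: C_N = (1.83/0.707)·ln[(1.83+0.707·6.90)/(1.83+0.707·2.33)] = 2.588·ln(6.708/3.474) = 1.703 mol/dm³.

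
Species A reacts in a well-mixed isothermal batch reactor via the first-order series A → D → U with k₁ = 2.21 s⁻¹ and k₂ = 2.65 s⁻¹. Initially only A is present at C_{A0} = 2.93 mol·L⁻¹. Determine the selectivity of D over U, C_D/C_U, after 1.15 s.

Solving the coupled first-order balances gives C_D(t) = [k₁/(k₂−k₁)]·C_{A0}·(e^(−k₁t) − e^(−k₂t)).
e^(−k₁t) = e^(−2.21×1.15) = e^(−2.541) = 0.07875; e^(−k₂t) = e^(−3.047) = 0.04748.
C_D = 2.21×2.93/(2.65−2.21) × (0.07875−0.04748) = 14.72×0.03127 = 0.4602 mol·L⁻¹.
C_A = C_{A0}e^(−k₁t) = 0.2307 mol·L⁻¹, so C_U = C_{A0}−C_A−C_D = 2.239 mol·L⁻¹; C_D/C_U = 0.206.

0.206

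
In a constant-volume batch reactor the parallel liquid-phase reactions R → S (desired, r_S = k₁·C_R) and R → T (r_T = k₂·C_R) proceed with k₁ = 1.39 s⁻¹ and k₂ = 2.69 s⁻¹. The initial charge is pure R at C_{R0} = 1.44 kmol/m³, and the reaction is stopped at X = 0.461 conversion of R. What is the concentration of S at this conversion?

0.226 kmol/m³

C_R = C_{R0}(1−X) = 0.7762 kmol/m³.
Both paths are first order in R, so the instantaneous fraction to S is constant: dC_S/d(−C_R) = k₁/(k₁+k₂) = 0.3407.
C_S = 0.3407·(C_{R0}−C_R) = 0.3407×0.6638 = 0.226 kmol/m³.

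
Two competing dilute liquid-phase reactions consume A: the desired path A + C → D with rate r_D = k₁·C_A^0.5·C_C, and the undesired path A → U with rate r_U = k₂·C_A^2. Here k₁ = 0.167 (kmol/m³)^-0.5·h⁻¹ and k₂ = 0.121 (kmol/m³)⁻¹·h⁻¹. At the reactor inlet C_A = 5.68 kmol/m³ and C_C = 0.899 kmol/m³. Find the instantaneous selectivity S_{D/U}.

S_{D/U} = r_D/r_U = (k₁·C_A^0.5·C_C)/(k₂·C_A^2) = (k₁/k₂)·C_A^-1.5·C_C.
= (0.167×5.680^0.5×0.8990) / (0.121×5.680^2) = 0.3578/3.904 = 0.0917.

0.0917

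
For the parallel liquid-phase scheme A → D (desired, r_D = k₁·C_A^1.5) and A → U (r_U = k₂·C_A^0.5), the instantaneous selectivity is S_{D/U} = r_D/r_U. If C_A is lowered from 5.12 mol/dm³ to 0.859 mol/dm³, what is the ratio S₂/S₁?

0.168

S_{D/U} = (k₁/k₂)·C_A, so S₂/S₁ = (C_{A,2}/C_{A,1}).
= 0.859/5.12 = 0.168.
Selectivity toward D falls as C_A falls — high-concentration operation is favoured.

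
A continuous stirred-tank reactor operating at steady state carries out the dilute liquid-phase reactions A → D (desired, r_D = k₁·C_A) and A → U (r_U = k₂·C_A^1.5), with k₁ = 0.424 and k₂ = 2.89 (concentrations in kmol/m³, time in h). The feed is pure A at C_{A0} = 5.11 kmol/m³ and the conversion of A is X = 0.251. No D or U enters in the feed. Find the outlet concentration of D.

0.0895 kmol/m³

Exit C_A = C_{A0}(1−X) = 5.11×0.749 = 3.827 kmol/m³.
In a CSTR the entire volume is at exit conditions, so r_D = 0.424×3.827 = 1.623 and r_U = 2.89×3.827^1.5 = 21.64.
Fraction of consumed A going to D: r_D/(r_D+r_U) = 0.06976.
C_D = 0.06976·C_{A0}·X = 0.06976×5.11×0.251 = 0.0895 kmol/m³.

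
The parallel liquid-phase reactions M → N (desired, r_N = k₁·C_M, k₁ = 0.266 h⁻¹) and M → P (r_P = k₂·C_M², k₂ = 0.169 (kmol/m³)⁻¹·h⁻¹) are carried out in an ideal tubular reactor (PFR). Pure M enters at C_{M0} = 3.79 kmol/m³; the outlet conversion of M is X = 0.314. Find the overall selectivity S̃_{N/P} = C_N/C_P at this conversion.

C_M = C_{M0}(1−X) = 2.600 kmol/m³.
Along a PFR/batch, dC_N/dC_M = −r_N/(r_N+r_P) = −k₁/(k₁+k₂·C_M).
Integrating from C_{M0} to C_M: C_N = (0.266/0.169)·ln[(0.266+0.169·3.79)/(0.266+0.169·2.60)] = 1.574·ln(0.9065/0.7054) = 0.3948 kmol/m³.
C_P = (C_{M0}−C_M)−C_N = 0.7952 kmol/m³; S̃_{N/P} = 0.3948/0.7952 = 0.497.

0.497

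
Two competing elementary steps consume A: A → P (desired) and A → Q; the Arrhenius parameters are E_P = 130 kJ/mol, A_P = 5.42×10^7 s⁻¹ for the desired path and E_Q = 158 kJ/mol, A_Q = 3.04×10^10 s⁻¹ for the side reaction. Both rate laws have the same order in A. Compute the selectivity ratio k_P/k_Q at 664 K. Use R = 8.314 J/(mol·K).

0.284

With equal orders, S_{P/Q} = k_P/k_Q = (A_P/A_Q)·exp[(E_Q−E_P)/(RT)].
(E_Q−E_P)/(RT) = (158−130)×10³/(8.314×664) = 28000/5520 = 5.072.
k_P/k_Q = (5.42×10^7/3.04×10^10)·exp(5.072) = 0.001783 × 159.5 = 0.284.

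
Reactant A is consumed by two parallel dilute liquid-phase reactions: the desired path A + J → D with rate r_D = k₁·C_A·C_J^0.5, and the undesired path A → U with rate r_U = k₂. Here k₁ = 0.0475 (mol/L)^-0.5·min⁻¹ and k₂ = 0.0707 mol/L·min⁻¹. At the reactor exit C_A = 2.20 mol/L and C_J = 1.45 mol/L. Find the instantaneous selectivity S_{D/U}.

S_{D/U} = r_D/r_U = (k₁·C_A·C_J^0.5)/(k₂) = (k₁/k₂)·C_A·C_J^0.5.
= (0.0475×2.200×1.450^0.5) / (0.0707) = 0.1258/0.07070 = 1.78.
Since the desired path is higher order in A, keeping C_A high (PFR or concentrated feed) favours D.

1.78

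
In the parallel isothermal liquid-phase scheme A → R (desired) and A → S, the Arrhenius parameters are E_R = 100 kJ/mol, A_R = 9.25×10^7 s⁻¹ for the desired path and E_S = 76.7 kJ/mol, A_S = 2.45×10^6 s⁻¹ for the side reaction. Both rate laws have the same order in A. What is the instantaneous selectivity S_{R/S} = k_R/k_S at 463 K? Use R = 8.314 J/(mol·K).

0.0888

Since both paths have the same order in A, the concentration cancels and S_{R/S} = k_R/k_S = (A_R/A_S)·exp[(E_S−E_R)/(RT)].
(E_S−E_R)/(RT) = (76.7−100)×10³/(8.314×463) = -23300/3849 = -6.053.
k_R/k_S = (9.25×10^7/2.45×10^6)·exp(-6.053) = 37.76 × 0.002351 = 0.0888.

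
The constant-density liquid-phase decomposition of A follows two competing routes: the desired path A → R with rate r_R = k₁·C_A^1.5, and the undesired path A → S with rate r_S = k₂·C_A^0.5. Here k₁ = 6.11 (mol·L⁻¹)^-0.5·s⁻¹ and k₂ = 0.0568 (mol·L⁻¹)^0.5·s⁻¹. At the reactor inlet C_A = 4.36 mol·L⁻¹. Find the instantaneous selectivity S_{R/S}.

469

S_{R/S} = r_R/r_S = (k₁·C_A^1.5)/(k₂·C_A^0.5) = (k₁/k₂)·C_A.
= (6.11×4.360^1.5) / (0.0568×4.360^0.5) = 55.63/0.1186 = 469.
Since the desired path is higher order in A, keeping C_A high (PFR or concentrated feed) favours R.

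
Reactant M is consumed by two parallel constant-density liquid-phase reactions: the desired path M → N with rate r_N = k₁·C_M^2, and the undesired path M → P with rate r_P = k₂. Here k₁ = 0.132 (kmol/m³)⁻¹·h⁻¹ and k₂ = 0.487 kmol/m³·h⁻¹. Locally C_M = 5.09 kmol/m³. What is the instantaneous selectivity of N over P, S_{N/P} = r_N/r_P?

S_{N/P} = r_N/r_P = (k₁·C_M^2)/(k₂) = (k₁/k₂)·C_M^2.
= (0.132×5.090^2) / (0.487) = 3.420/0.4870 = 7.02.

7.02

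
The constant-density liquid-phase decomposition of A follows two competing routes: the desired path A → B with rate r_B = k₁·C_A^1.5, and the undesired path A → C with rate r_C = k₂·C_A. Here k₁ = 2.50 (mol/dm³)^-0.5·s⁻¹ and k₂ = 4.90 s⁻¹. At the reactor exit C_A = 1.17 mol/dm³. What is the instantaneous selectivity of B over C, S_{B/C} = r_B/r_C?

S_{B/C} = r_B/r_C = (k₁·C_A^1.5)/(k₂·C_A) = (k₁/k₂)·C_A^0.5.
= (2.50×1.170^1.5) / (4.90×1.170) = 3.164/5.733 = 0.552.
Since the desired path is higher order in A, keeping C_A high (PFR or concentrated feed) favours B.

0.552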